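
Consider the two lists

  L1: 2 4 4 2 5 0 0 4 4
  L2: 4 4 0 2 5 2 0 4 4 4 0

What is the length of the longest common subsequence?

7

Taking 4 [2,1], then 4 [3,2], then 2 [4,4], then 5 [5,5], then 0 [6,7], then 4 [8,9], then 4 [9,10] gives a common subsequence of length 7. dp[9][11] = 7 confirms this is the maximum.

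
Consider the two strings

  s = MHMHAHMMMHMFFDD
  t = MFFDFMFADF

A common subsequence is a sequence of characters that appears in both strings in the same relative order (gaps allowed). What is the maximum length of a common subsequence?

Pick M at s[11]=t[1], then F at s[12]=t[2], then F at s[13]=t[3], then D at s[14]=t[4], then D at s[15]=t[9]; all 5 characters appear in both, in order. dp[15][10] = 5 confirms this is the maximum.

5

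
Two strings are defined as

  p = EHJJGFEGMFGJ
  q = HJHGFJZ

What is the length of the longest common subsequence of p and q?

5

Pick H [2,1], J [3,2], G [8,4], F [10,5], J [12,6]; all 5 characters appear in both, in order. Since dp[12][7] = 5, nothing longer is possible.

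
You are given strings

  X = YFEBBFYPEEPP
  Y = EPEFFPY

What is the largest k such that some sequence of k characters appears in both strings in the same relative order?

Pick E [3,1]; then P [8,2]; then E [9,3]; then P [11,6]; all 4 characters appear in both, in order. The LCS DP gives dp[12][7] = 4, so this is optimal.

4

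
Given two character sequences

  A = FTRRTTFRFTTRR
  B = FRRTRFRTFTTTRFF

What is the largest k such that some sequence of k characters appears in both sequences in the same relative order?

Pick F at A[1]=B[1]; then R at A[3]=B[2]; then R at A[4]=B[3]; then T at A[5]=B[4]; then F at A[7]=B[6]; then R at A[8]=B[7]; then F at A[9]=B[9]; then T at A[10]=B[11]; then T at A[11]=B[12]; then R at A[12]=B[13]; all 10 characters appear in both, in order. The LCS DP gives dp[13][15] = 10, so this is optimal.

10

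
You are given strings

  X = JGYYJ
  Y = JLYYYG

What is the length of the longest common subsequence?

Let dp[i][j] be the LCS length of the first i characters of X and the first j characters of Y. dp[i][j] = dp[i-1][j-1]+1 when the i-th and j-th characters match, else max(dp[i-1][j], dp[i][j-1]).
    ·  J  L  Y  Y  Y  G
 ·  0  0  0  0  0  0  0
 J  0  1  1  1  1  1  1
 G  0  1  1  1  1  1  2
 Y  0  1  1  2  2  2  2
 Y  0  1  1  2  3  3  3
 J  0  1  1  2  3  3  3
dp[5][6] = 3. One LCS (by backtracking along matches): JYY.

3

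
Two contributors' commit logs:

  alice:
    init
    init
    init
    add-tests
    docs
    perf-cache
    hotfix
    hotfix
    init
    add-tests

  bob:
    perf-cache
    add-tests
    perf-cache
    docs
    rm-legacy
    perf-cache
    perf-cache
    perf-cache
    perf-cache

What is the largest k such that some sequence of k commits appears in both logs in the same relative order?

3

Match add-tests [4,2] → docs [5,4] → perf-cache [6,9] — 3 commits in the same relative order in both. Since dp[10][9] = 3, nothing longer is possible.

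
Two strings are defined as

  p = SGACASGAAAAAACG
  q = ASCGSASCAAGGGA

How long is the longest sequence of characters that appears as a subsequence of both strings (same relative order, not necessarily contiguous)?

Pick S [1,2]; then G [2,4]; then A [3,6]; then C [4,8]; then A [5,10]; then G [7,13]; then A [13,14]; all 7 characters appear in both, in order, and the DP table's final entry dp[15][14] is also 7, so no common subsequence is longer.

7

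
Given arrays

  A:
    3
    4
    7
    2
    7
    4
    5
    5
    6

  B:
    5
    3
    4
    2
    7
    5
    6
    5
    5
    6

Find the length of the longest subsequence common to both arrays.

Let dp[i][j] be the LCS length of the first i values of A and the first j values of B. dp[i][j] = dp[i-1][j-1]+1 when the i-th and j-th values match, else max(dp[i-1][j], dp[i][j-1]).
    ·  5  3  4  2  7  5  6  5  5  6
 ·  0  0  0  0  0  0  0  0  0  0  0
 3  0  0  1  1  1  1  1  1  1  1  1
 4  0  0  1  2  2  2  2  2  2  2  2
 7  0  0  1  2  2  3  3  3  3  3  3
 2  0  0  1  2  3  3  3  3  3  3  3
 7  0  0  1  2  3  4  4  4  4  4  4
 4  0  0  1  2  3  4  4  4  4  4  4
 5  0  1  1  2  3  4  5  5  5  5  5
 5  0  1  1  2  3  4  5  5  6  6  6
 6  0  1  1  2  3  4  5  6  6  6  7
dp[9][10] = 7. One LCS (by backtracking along matches): 3, 4, 2, 7, 5, 5, 6.

7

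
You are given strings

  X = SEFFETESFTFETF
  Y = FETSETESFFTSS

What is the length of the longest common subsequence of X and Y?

Match S at X[1]=Y[4] → E at X[5]=Y[5] → T at X[6]=Y[6] → E at X[7]=Y[7] → S at X[8]=Y[8] → F at X[9]=Y[9] → F at X[11]=Y[10] → T at X[13]=Y[11] — 8 characters in the same relative order in both, and the DP table's final entry dp[14][13] is also 8, so no common subsequence is longer.

8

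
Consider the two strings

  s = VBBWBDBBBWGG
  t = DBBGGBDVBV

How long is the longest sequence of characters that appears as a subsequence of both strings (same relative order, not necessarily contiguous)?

5

Let dp[i][j] be the LCS length of the first i characters of s and the first j characters of t. dp[i][j] = dp[i-1][j-1]+1 when the i-th and j-th characters match, else max(dp[i-1][j], dp[i][j-1]).
    ·  D  B  B  G  G  B  D  V  B  V
 ·  0  0  0  0  0  0  0  0  0  0  0
 V  0  0  0  0  0  0  0  0  1  1  1
 B  0  0  1  1  1  1  1  1  1  2  2
 B  0  0  1  2  2  2  2  2  2  2  2
 W  0  0  1  2  2  2  2  2  2  2  2
 B  0  0  1  2  2  2  3  3  3  3  3
 D  0  1  1  2  2  2  3  4  4  4  4
 B  0  1  2  2  2  2  3  4  4  5  5
 B  0  1  2  3  3  3  3  4  4  5  5
 B  0  1  2  3  3  3  4  4  4  5  5
 W  0  1  2  3  3  3  4  4  4  5  5
 G  0  1  2  3  4  4  4  4  4  5  5
 G  0  1  2  3  4  5  5  5  5  5  5
dp[12][10] = 5. One LCS (by backtracking along matches): BBBDB.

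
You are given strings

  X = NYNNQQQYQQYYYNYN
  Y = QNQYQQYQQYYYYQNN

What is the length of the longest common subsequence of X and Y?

12

Taking N [1,2]; then Y [2,4]; then Q [6,5]; then Q [7,6]; then Y [8,7]; then Q [9,8]; then Q [10,9]; then Y [11,11]; then Y [12,12]; then Y [13,13]; then N [14,15]; then N [16,16] gives a common subsequence of length 12, and the DP table's final entry dp[16][16] is also 12, so no common subsequence is longer.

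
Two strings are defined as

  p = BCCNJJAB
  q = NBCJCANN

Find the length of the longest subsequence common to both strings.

Taking B [1,2] → C [2,3] → C [3,5] → N [4,8] gives a common subsequence of length 4, and the DP table's final entry dp[8][8] is also 4, so no common subsequence is longer.

4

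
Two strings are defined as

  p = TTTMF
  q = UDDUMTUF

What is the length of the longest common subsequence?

2

Match T (p #1, q #6), then F (p #5, q #8) — 2 characters in the same relative order in both. Since dp[5][8] = 2, nothing longer is possible.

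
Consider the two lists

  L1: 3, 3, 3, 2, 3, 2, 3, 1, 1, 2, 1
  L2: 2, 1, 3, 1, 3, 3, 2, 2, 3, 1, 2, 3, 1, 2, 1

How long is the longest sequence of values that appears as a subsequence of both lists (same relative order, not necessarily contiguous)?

10

Pick 3 [1,3], 3 [2,5], 3 [3,6], 2 [4,8], 3 [5,9], 2 [6,11], 3 [7,12], 1 [9,13], 2 [10,14], 1 [11,15]; all 10 values appear in both, in order. Since dp[11][15] = 10, nothing longer is possible.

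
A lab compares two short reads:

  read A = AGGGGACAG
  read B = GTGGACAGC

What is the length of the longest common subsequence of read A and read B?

7

Pick G (read A #2, read B #1), G (read A #4, read B #3), G (read A #5, read B #4), A (read A #6, read B #5), C (read A #7, read B #6), A (read A #8, read B #7), G (read A #9, read B #8); all 7 bases appear in both, in order, and the DP table's final entry dp[9][9] is also 7, so no common subsequence is longer.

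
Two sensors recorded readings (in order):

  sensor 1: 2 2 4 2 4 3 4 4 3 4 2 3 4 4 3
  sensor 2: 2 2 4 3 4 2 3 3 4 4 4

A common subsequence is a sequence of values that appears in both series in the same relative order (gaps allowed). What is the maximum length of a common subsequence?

9

Taking 2 at sensor 1[1]=sensor 2[1], 2 at sensor 1[2]=sensor 2[2], 4 at sensor 1[3]=sensor 2[5], 2 at sensor 1[4]=sensor 2[6], 3 at sensor 1[6]=sensor 2[7], 3 at sensor 1[9]=sensor 2[8], 4 at sensor 1[10]=sensor 2[9], 4 at sensor 1[13]=sensor 2[10], 4 at sensor 1[14]=sensor 2[11] gives a common subsequence of length 9, and the DP table's final entry dp[15][11] is also 9, so no common subsequence is longer.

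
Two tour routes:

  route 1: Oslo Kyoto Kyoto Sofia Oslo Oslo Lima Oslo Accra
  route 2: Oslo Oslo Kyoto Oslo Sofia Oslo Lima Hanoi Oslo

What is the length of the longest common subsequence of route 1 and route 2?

Match Oslo [1,2], Kyoto [2,3], Sofia [4,5], Oslo [6,6], Lima [7,7], Oslo [8,9] — 6 stops in the same relative order in both, and the DP table's final entry dp[9][9] is also 6, so no common subsequence is longer.

6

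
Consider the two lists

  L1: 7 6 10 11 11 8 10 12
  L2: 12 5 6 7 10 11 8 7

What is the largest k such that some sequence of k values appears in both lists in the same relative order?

4

Pick 7 [1,4], then 10 [3,5], then 11 [5,6], then 8 [6,7]; all 4 values appear in both, in order, and the DP table's final entry dp[8][8] is also 4, so no common subsequence is longer.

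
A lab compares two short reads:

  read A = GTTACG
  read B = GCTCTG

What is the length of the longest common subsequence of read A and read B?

4

Pick G at read A[1]=read B[1]; then T at read A[2]=read B[3]; then T at read A[3]=read B[5]; then G at read A[6]=read B[6]; all 4 bases appear in both, in order. Since dp[6][6] = 4, nothing longer is possible.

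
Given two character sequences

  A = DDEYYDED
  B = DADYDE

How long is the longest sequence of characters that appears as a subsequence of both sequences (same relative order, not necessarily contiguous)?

Taking D [1,1]; then D [2,3]; then Y [5,4]; then D [6,5]; then E [7,6] gives a common subsequence of length 5. The LCS DP gives dp[8][6] = 5, so this is optimal.

5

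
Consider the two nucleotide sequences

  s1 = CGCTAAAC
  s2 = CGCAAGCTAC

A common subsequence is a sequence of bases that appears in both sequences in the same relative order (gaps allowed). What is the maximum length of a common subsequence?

Let dp[i][j] be the LCS length of the first i bases of s1 and the first j bases of s2. dp[i][j] = dp[i-1][j-1]+1 when the i-th and j-th bases match, else max(dp[i-1][j], dp[i][j-1]).
    ·  C  G  C  A  A  G  C  T  A  C
 ·  0  0  0  0  0  0  0  0  0  0  0
 C  0  1  1  1  1  1  1  1  1  1  1
 G  0  1  2  2  2  2  2  2  2  2  2
 C  0  1  2  3  3  3  3  3  3  3  3
 T  0  1  2  3  3  3  3  3  4  4  4
 A  0  1  2  3  4  4  4  4  4  5  5
 A  0  1  2  3  4  5  5  5  5  5  5
 A  0  1  2  3  4  5  5  5  5  6  6
 C  0  1  2  3  4  5  5  6  6  6  7
dp[8][10] = 7. One LCS (by backtracking along matches): CGCAAAC.

7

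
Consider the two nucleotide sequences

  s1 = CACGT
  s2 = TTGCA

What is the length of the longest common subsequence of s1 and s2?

2

Match C [1,4], A [2,5] — 2 bases in the same relative order in both, and the DP table's final entry dp[5][5] is also 2, so no common subsequence is longer.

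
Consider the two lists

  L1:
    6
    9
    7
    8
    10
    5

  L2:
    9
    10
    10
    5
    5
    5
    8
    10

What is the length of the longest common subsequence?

Let dp[i][j] be the LCS length of the first i values of L1 and the first j values of L2. dp[i][j] = dp[i-1][j-1]+1 when the i-th and j-th values match, else max(dp[i-1][j], dp[i][j-1]).
    ·  9 10 10  5  5  5  8 10
 ·  0  0  0  0  0  0  0  0  0
 6  0  0  0  0  0  0  0  0  0
 9  0  1  1  1  1  1  1  1  1
 7  0  1  1  1  1  1  1  1  1
 8  0  1  1  1  1  1  1  2  2
10  0  1  2  2  2  2  2  2  3
 5  0  1  2  2  3  3  3  3  3
dp[6][8] = 3. One LCS (by backtracking along matches): 9, 8, 10.

3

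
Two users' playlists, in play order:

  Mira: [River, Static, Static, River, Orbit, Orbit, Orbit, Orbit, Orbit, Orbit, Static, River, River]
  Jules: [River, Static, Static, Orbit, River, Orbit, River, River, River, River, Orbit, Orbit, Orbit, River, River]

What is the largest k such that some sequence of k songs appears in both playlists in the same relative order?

10

Taking River [1,1]; then Static [2,2]; then Static [3,3]; then River [4,5]; then Orbit [5,6]; then Orbit [8,11]; then Orbit [9,12]; then Orbit [10,13]; then River [12,14]; then River [13,15] gives a common subsequence of length 10, and the DP table's final entry dp[13][15] is also 10, so no common subsequence is longer.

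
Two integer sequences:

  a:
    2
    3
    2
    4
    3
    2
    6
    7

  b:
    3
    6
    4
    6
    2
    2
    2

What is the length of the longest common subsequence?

One common subsequence of length 3: 2 (a #1, b #5) → 2 (a #3, b #6) → 2 (a #6, b #7), and the DP table's final entry dp[8][7] is also 3, so no common subsequence is longer.

3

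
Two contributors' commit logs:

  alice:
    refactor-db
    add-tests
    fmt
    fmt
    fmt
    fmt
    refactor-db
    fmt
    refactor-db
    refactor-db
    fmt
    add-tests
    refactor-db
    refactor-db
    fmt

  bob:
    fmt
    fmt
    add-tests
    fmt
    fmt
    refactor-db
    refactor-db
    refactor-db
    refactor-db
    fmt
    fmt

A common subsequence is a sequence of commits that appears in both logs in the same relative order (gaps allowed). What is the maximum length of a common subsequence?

9

One common subsequence of length 9: fmt at alice[3]=bob[1] → fmt at alice[4]=bob[2] → fmt at alice[5]=bob[4] → fmt at alice[6]=bob[5] → refactor-db at alice[7]=bob[7] → refactor-db at alice[9]=bob[8] → refactor-db at alice[10]=bob[9] → fmt at alice[11]=bob[10] → fmt at alice[15]=bob[11], and the DP table's final entry dp[15][11] is also 9, so no common subsequence is longer.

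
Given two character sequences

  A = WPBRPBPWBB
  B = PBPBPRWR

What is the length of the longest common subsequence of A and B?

Let dp[i][j] be the LCS length of the first i characters of A and the first j characters of B. dp[i][j] = dp[i-1][j-1]+1 when the i-th and j-th characters match, else max(dp[i-1][j], dp[i][j-1]).
    ·  P  B  P  B  P  R  W  R
 ·  0  0  0  0  0  0  0  0  0
 W  0  0  0  0  0  0  0  1  1
 P  0  1  1  1  1  1  1  1  1
 B  0  1  2  2  2  2  2  2  2
 R  0  1  2  2  2  2  3  3  3
 P  0  1  2  3  3  3  3  3  3
 B  0  1  2  3  4  4  4  4  4
 P  0  1  2  3  4  5  5  5  5
 W  0  1  2  3  4  5  5  6  6
 B  0  1  2  3  4  5  5  6  6
 B  0  1  2  3  4  5  5  6  6
dp[10][8] = 6. One LCS (by backtracking along matches): PBPBPW.

6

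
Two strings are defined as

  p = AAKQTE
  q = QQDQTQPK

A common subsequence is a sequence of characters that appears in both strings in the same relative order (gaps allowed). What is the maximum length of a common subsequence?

2

Let dp[i][j] be the LCS length of the first i characters of p and the first j characters of q. dp[i][j] = dp[i-1][j-1]+1 when the i-th and j-th characters match, else max(dp[i-1][j], dp[i][j-1]).
    ·  Q  Q  D  Q  T  Q  P  K
 ·  0  0  0  0  0  0  0  0  0
 A  0  0  0  0  0  0  0  0  0
 A  0  0  0  0  0  0  0  0  0
 K  0  0  0  0  0  0  0  0  1
 Q  0  1  1  1  1  1  1  1  1
 T  0  1  1  1  1  2  2  2  2
 E  0  1  1  1  1  2  2  2  2
dp[6][8] = 2. One LCS (by backtracking along matches): QT.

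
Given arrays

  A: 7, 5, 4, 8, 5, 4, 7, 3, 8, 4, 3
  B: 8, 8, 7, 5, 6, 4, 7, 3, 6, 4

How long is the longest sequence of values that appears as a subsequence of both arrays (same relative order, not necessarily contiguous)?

Match 7 (A #1, B #3), then 5 (A #2, B #4), then 4 (A #6, B #6), then 7 (A #7, B #7), then 3 (A #8, B #8), then 4 (A #10, B #10) — 6 values in the same relative order in both. dp[11][10] = 6 confirms this is the maximum.

6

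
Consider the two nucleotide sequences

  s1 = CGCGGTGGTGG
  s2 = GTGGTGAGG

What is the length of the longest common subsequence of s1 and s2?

Taking G (s1 #2, s2 #1), G (s1 #4, s2 #3), G (s1 #5, s2 #4), T (s1 #6, s2 #5), G (s1 #7, s2 #6), G (s1 #10, s2 #8), G (s1 #11, s2 #9) gives a common subsequence of length 7. Since dp[11][9] = 7, nothing longer is possible.

7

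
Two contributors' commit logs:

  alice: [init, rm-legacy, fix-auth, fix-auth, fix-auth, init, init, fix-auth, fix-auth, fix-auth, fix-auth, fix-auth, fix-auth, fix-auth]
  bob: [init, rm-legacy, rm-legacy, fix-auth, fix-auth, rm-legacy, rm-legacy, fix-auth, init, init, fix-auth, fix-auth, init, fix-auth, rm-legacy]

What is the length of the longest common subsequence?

Match init [1,1] → rm-legacy [2,3] → fix-auth [3,4] → fix-auth [4,5] → fix-auth [5,8] → init [6,9] → init [7,10] → fix-auth [8,11] → fix-auth [9,12] → fix-auth [10,14] — 10 commits in the same relative order in both, and the DP table's final entry dp[14][15] is also 10, so no common subsequence is longer.

10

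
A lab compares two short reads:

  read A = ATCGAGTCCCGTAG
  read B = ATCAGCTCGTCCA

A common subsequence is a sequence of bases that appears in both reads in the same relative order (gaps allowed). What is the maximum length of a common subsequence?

One common subsequence of length 10: A (read A #1, read B #1); then T (read A #2, read B #2); then C (read A #3, read B #3); then A (read A #5, read B #4); then G (read A #6, read B #5); then T (read A #7, read B #7); then C (read A #8, read B #8); then C (read A #9, read B #11); then C (read A #10, read B #12); then A (read A #13, read B #13). Since dp[14][13] = 10, nothing longer is possible.

10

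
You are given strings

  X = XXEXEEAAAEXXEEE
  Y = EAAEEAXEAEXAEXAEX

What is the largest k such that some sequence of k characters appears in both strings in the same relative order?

9

One common subsequence of length 9: E at X[3]=Y[1]; then E at X[5]=Y[4]; then E at X[6]=Y[5]; then A at X[7]=Y[6]; then A at X[8]=Y[9]; then A at X[9]=Y[12]; then E at X[10]=Y[13]; then X at X[11]=Y[14]; then X at X[12]=Y[17]. Since dp[15][17] = 9, nothing longer is possible.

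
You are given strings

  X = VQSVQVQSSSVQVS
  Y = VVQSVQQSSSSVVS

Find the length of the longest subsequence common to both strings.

12

Match V [1,2] → Q [2,3] → S [3,4] → V [4,5] → Q [5,6] → Q [7,7] → S [8,9] → S [9,10] → S [10,11] → V [11,12] → V [13,13] → S [14,14] — 12 characters in the same relative order in both. dp[14][14] = 12 confirms this is the maximum.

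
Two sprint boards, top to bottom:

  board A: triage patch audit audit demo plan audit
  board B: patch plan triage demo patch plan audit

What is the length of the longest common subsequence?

Taking triage (board A #1, board B #3); then patch (board A #2, board B #5); then plan (board A #6, board B #6); then audit (board A #7, board B #7) gives a common subsequence of length 4. dp[7][7] = 4 confirms this is the maximum.

4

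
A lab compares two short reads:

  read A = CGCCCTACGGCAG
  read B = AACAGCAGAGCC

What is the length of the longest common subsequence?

7

Pick C at read A[1]=read B[3] → G at read A[2]=read B[5] → C at read A[5]=read B[6] → A at read A[7]=read B[7] → G at read A[9]=read B[8] → G at read A[10]=read B[10] → C at read A[11]=read B[12]; all 7 bases appear in both, in order. The LCS DP gives dp[13][12] = 7, so this is optimal.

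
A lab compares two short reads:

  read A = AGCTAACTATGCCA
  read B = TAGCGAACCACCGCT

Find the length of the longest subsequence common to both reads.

Taking A (read A #1, read B #2), G (read A #2, read B #3), C (read A #3, read B #4), A (read A #5, read B #6), A (read A #6, read B #7), C (read A #7, read B #9), A (read A #9, read B #10), G (read A #11, read B #13), C (read A #12, read B #14) gives a common subsequence of length 9. Since dp[14][15] = 9, nothing longer is possible.

9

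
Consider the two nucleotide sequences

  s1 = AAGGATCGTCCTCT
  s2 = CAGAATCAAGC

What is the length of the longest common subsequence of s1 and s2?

7

One common subsequence of length 7: A at s1[1]=s2[2]; then A at s1[2]=s2[4]; then A at s1[5]=s2[5]; then T at s1[6]=s2[6]; then C at s1[7]=s2[7]; then G at s1[8]=s2[10]; then C at s1[13]=s2[11], and the DP table's final entry dp[14][11] is also 7, so no common subsequence is longer.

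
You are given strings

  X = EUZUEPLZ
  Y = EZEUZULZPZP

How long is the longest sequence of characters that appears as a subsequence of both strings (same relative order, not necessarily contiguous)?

6

Taking E (X #1, Y #3), U (X #2, Y #4), Z (X #3, Y #5), U (X #4, Y #6), P (X #6, Y #9), Z (X #8, Y #10) gives a common subsequence of length 6, and the DP table's final entry dp[8][11] is also 6, so no common subsequence is longer.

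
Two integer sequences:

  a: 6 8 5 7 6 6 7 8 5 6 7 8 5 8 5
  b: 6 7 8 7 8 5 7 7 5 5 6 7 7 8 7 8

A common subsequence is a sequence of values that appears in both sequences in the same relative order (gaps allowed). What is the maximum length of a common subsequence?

Pick 6 (a #1, b #1), 8 (a #2, b #5), 5 (a #3, b #6), 7 (a #4, b #7), 7 (a #7, b #8), 5 (a #9, b #10), 6 (a #10, b #11), 7 (a #11, b #13), 8 (a #12, b #14), 8 (a #14, b #16); all 10 values appear in both, in order, and the DP table's final entry dp[15][16] is also 10, so no common subsequence is longer.

10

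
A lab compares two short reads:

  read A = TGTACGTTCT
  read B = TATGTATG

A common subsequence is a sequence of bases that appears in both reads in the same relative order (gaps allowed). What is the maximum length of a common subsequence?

5

One common subsequence of length 5: T at read A[1]=read B[3], then G at read A[2]=read B[4], then T at read A[3]=read B[5], then A at read A[4]=read B[6], then G at read A[6]=read B[8]. Since dp[10][8] = 5, nothing longer is possible.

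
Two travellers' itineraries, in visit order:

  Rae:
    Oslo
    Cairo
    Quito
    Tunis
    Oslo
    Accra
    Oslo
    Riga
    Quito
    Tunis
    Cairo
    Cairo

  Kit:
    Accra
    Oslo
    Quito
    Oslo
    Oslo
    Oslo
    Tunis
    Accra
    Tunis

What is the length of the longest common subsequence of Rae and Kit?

One common subsequence of length 5: Oslo at Rae[1]=Kit[2]; then Quito at Rae[3]=Kit[3]; then Tunis at Rae[4]=Kit[7]; then Accra at Rae[6]=Kit[8]; then Tunis at Rae[10]=Kit[9], and the DP table's final entry dp[12][9] is also 5, so no common subsequence is longer.

5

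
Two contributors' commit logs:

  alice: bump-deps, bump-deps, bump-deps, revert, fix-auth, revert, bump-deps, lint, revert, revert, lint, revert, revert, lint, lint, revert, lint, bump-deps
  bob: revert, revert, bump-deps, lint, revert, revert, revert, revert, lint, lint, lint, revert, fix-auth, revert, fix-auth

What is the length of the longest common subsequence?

11

One common subsequence of length 11: revert [4,1], revert [6,2], bump-deps [7,3], lint [8,4], revert [9,5], revert [10,6], revert [12,7], revert [13,8], lint [14,10], lint [15,11], revert [16,14], and the DP table's final entry dp[18][15] is also 11, so no common subsequence is longer.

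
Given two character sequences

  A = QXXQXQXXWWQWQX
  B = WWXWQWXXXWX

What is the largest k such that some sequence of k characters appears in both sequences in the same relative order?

7

Match X (A #2, B #3), Q (A #4, B #5), X (A #5, B #7), X (A #7, B #8), X (A #8, B #9), W (A #12, B #10), X (A #14, B #11) — 7 characters in the same relative order in both, and the DP table's final entry dp[14][11] is also 7, so no common subsequence is longer.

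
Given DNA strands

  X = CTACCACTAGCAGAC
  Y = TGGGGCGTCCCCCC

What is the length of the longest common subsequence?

Match C at X[1]=Y[6]; then T at X[2]=Y[8]; then C at X[4]=Y[10]; then C at X[5]=Y[11]; then C at X[7]=Y[12]; then C at X[11]=Y[13]; then C at X[15]=Y[14] — 7 bases in the same relative order in both, and the DP table's final entry dp[15][14] is also 7, so no common subsequence is longer.

7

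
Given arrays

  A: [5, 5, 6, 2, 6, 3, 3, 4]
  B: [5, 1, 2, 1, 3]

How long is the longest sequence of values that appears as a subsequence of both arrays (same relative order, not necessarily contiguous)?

One common subsequence of length 3: 5 [1,1] → 2 [4,3] → 3 [7,5], and the DP table's final entry dp[8][5] is also 3, so no common subsequence is longer.

3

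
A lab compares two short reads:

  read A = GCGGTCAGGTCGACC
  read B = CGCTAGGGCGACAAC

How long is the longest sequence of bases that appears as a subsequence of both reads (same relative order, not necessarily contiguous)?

11

One common subsequence of length 11: G [1,2], then C [2,3], then T [5,4], then A [7,5], then G [8,7], then G [9,8], then C [11,9], then G [12,10], then A [13,11], then C [14,12], then C [15,15]. dp[15][15] = 11 confirms this is the maximum.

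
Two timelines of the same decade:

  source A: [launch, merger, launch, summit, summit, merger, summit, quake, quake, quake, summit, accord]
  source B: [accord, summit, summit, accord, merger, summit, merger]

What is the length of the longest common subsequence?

Match summit at source A[4]=source B[2] → summit at source A[5]=source B[3] → merger at source A[6]=source B[5] → summit at source A[7]=source B[6] — 4 events in the same relative order in both. The LCS DP gives dp[12][7] = 4, so this is optimal.

4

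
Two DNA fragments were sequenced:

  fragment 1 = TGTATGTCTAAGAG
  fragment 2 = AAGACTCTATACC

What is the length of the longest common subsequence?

One common subsequence of length 7: G [2,3] → A [4,4] → T [7,6] → C [8,7] → T [9,8] → A [10,9] → A [11,11], and the DP table's final entry dp[14][13] is also 7, so no common subsequence is longer.

7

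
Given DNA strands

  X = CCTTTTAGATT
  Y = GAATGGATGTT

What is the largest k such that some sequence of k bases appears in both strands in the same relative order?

Let dp[i][j] be the LCS length of the first i bases of X and the first j bases of Y. dp[i][j] = dp[i-1][j-1]+1 when the i-th and j-th bases match, else max(dp[i-1][j], dp[i][j-1]).
    ·  G  A  A  T  G  G  A  T  G  T  T
 ·  0  0  0  0  0  0  0  0  0  0  0  0
 C  0  0  0  0  0  0  0  0  0  0  0  0
 C  0  0  0  0  0  0  0  0  0  0  0  0
 T  0  0  0  0  1  1  1  1  1  1  1  1
 T  0  0  0  0  1  1  1  1  2  2  2  2
 T  0  0  0  0  1  1  1  1  2  2  3  3
 T  0  0  0  0  1  1  1  1  2  2  3  4
 A  0  0  1  1  1  1  1  2  2  2  3  4
 G  0  1  1  1  1  2  2  2  2  3  3  4
 A  0  1  2  2  2  2  2  3  3  3  3  4
 T  0  1  2  2  3  3  3  3  4  4  4  4
 T  0  1  2  2  3  3  3  3  4  4  5  5
dp[11][11] = 5. One LCS (by backtracking along matches): TTGTT.

5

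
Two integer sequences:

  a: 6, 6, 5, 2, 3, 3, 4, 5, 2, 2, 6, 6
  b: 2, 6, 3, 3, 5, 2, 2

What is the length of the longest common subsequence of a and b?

One common subsequence of length 6: 6 (a #2, b #2), then 3 (a #5, b #3), then 3 (a #6, b #4), then 5 (a #8, b #5), then 2 (a #9, b #6), then 2 (a #10, b #7), and the DP table's final entry dp[12][7] is also 6, so no common subsequence is longer.

6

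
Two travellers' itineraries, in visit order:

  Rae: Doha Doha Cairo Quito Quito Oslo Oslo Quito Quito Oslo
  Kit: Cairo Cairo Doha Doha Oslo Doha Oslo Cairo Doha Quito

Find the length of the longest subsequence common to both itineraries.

5

Pick Doha [1,3], Doha [2,4], Oslo [6,5], Oslo [7,7], Quito [9,10]; all 5 stops appear in both, in order, and the DP table's final entry dp[10][10] is also 5, so no common subsequence is longer.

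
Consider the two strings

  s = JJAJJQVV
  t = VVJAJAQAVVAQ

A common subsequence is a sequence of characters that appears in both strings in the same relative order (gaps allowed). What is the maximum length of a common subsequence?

Match J (s #1, t #3), J (s #2, t #5), A (s #3, t #6), Q (s #6, t #7), V (s #7, t #9), V (s #8, t #10) — 6 characters in the same relative order in both. Since dp[8][12] = 6, nothing longer is possible.

6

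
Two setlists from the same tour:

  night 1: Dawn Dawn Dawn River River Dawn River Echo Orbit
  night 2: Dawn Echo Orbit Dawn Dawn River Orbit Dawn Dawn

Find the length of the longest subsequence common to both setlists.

Match Dawn [1,1]; then Dawn [2,4]; then Dawn [3,5]; then River [4,6]; then Dawn [6,9] — 5 songs in the same relative order in both, and the DP table's final entry dp[9][9] is also 5, so no common subsequence is longer.

5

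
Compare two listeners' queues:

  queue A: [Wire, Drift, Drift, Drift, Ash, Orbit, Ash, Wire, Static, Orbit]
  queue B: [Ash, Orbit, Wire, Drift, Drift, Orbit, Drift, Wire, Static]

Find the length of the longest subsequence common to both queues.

One common subsequence of length 6: Wire [1,3] → Drift [2,4] → Drift [3,5] → Drift [4,7] → Wire [8,8] → Static [9,9]. The LCS DP gives dp[10][9] = 6, so this is optimal.

6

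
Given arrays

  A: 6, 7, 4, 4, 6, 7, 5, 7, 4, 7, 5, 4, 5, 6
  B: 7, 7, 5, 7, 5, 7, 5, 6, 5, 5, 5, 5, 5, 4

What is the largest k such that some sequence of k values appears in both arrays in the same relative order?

7

One common subsequence of length 7: 7 [2,1], then 7 [6,2], then 5 [7,3], then 7 [8,4], then 7 [10,6], then 5 [11,13], then 4 [12,14]. Since dp[14][14] = 7, nothing longer is possible.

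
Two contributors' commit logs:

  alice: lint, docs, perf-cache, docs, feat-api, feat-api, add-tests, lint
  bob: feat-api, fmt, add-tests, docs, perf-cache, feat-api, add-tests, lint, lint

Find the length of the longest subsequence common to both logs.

5

Taking docs (alice #2, bob #4); then perf-cache (alice #3, bob #5); then feat-api (alice #6, bob #6); then add-tests (alice #7, bob #7); then lint (alice #8, bob #9) gives a common subsequence of length 5. dp[8][9] = 5 confirms this is the maximum.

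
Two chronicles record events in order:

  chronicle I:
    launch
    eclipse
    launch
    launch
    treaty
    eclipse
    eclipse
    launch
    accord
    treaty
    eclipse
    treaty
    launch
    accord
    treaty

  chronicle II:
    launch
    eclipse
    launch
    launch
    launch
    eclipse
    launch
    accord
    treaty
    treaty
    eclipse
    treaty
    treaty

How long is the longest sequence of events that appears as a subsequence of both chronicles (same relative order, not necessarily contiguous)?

11

Pick launch at chronicle I[1]=chronicle II[1], eclipse at chronicle I[2]=chronicle II[2], launch at chronicle I[3]=chronicle II[4], launch at chronicle I[4]=chronicle II[5], eclipse at chronicle I[7]=chronicle II[6], launch at chronicle I[8]=chronicle II[7], accord at chronicle I[9]=chronicle II[8], treaty at chronicle I[10]=chronicle II[10], eclipse at chronicle I[11]=chronicle II[11], treaty at chronicle I[12]=chronicle II[12], treaty at chronicle I[15]=chronicle II[13]; all 11 events appear in both, in order. The LCS DP gives dp[15][13] = 11, so this is optimal.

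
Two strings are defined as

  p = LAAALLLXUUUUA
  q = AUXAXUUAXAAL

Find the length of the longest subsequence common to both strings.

Taking A (p #2, q #1), then A (p #4, q #4), then X (p #8, q #5), then U (p #9, q #6), then U (p #10, q #7), then A (p #13, q #11) gives a common subsequence of length 6. Since dp[13][12] = 6, nothing longer is possible.

6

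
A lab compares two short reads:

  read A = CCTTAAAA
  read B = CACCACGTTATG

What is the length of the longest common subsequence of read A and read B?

One common subsequence of length 5: C at read A[1]=read B[4], then C at read A[2]=read B[6], then T at read A[3]=read B[8], then T at read A[4]=read B[9], then A at read A[5]=read B[10]. The LCS DP gives dp[8][12] = 5, so this is optimal.

5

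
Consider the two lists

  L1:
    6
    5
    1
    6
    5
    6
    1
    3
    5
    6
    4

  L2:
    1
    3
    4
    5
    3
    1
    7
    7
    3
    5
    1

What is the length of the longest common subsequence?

Let dp[i][j] be the LCS length of the first i values of L1 and the first j values of L2. dp[i][j] = dp[i-1][j-1]+1 when the i-th and j-th values match, else max(dp[i-1][j], dp[i][j-1]).
    ·  1  3  4  5  3  1  7  7  3  5  1
 ·  0  0  0  0  0  0  0  0  0  0  0  0
 6  0  0  0  0  0  0  0  0  0  0  0  0
 5  0  0  0  0  1  1  1  1  1  1  1  1
 1  0  1  1  1  1  1  2  2  2  2  2  2
 6  0  1  1  1  1  1  2  2  2  2  2  2
 5  0  1  1  1  2  2  2  2  2  2  3  3
 6  0  1  1  1  2  2  2  2  2  2  3  3
 1  0  1  1  1  2  2  3  3  3  3  3  4
 3  0  1  2  2  2  3  3  3  3  4  4  4
 5  0  1  2  2  3  3  3  3  3  4  5  5
 6  0  1  2  2  3  3  3  3  3  4  5  5
 4  0  1  2  3  3  3  3  3  3  4  5  5
dp[11][11] = 5. One LCS (by backtracking along matches): 1, 5, 1, 3, 5.

5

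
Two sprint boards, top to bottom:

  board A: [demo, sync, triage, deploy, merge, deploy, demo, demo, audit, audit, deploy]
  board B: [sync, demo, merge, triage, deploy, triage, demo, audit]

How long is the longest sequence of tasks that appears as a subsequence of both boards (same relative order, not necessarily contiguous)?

5

Taking demo at board A[1]=board B[2] → triage at board A[3]=board B[4] → deploy at board A[4]=board B[5] → demo at board A[8]=board B[7] → audit at board A[10]=board B[8] gives a common subsequence of length 5. The LCS DP gives dp[11][8] = 5, so this is optimal.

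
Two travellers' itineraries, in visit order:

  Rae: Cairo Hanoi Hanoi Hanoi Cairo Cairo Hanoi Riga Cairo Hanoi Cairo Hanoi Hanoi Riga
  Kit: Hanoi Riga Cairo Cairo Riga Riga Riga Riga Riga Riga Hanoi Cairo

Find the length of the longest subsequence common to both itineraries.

6

Taking Hanoi (Rae #2, Kit #1), then Cairo (Rae #5, Kit #3), then Cairo (Rae #6, Kit #4), then Riga (Rae #8, Kit #10), then Hanoi (Rae #10, Kit #11), then Cairo (Rae #11, Kit #12) gives a common subsequence of length 6, and the DP table's final entry dp[14][12] is also 6, so no common subsequence is longer.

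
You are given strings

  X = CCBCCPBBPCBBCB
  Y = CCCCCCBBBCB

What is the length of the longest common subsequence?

One common subsequence of length 9: C at X[1]=Y[3], then C at X[2]=Y[4], then C at X[4]=Y[5], then C at X[5]=Y[6], then B at X[8]=Y[7], then B at X[11]=Y[8], then B at X[12]=Y[9], then C at X[13]=Y[10], then B at X[14]=Y[11]. The LCS DP gives dp[14][11] = 9, so this is optimal.

9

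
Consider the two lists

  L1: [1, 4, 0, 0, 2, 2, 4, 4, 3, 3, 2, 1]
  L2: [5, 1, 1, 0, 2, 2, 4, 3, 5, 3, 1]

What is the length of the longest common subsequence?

Pick 1 (L1 #1, L2 #3) → 0 (L1 #4, L2 #4) → 2 (L1 #5, L2 #5) → 2 (L1 #6, L2 #6) → 4 (L1 #8, L2 #7) → 3 (L1 #9, L2 #8) → 3 (L1 #10, L2 #10) → 1 (L1 #12, L2 #11); all 8 values appear in both, in order. Since dp[12][11] = 8, nothing longer is possible.

8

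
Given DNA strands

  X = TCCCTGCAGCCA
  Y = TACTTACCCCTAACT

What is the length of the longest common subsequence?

7

Pick T at X[1]=Y[5] → C at X[2]=Y[8] → C at X[3]=Y[9] → C at X[4]=Y[10] → T at X[5]=Y[11] → A at X[8]=Y[13] → C at X[10]=Y[14]; all 7 bases appear in both, in order. dp[12][15] = 7 confirms this is the maximum.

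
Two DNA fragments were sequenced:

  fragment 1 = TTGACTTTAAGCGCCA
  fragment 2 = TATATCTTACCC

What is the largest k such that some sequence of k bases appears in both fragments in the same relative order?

10

One common subsequence of length 10: T [1,1], T [2,3], A [4,4], C [5,6], T [7,7], T [8,8], A [10,9], C [12,10], C [14,11], C [15,12], and the DP table's final entry dp[16][12] is also 10, so no common subsequence is longer.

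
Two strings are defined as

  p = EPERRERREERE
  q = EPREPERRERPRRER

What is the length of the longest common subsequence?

One common subsequence of length 10: E (p #1, q #4); then P (p #2, q #5); then E (p #3, q #6); then R (p #4, q #7); then R (p #5, q #8); then E (p #6, q #9); then R (p #7, q #12); then R (p #8, q #13); then E (p #10, q #14); then R (p #11, q #15), and the DP table's final entry dp[12][15] is also 10, so no common subsequence is longer.

10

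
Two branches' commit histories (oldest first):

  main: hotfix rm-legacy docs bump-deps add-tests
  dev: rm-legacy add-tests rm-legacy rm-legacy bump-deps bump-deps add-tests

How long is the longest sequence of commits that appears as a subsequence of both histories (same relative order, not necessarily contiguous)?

3

One common subsequence of length 3: rm-legacy at main[2]=dev[4], bump-deps at main[4]=dev[6], add-tests at main[5]=dev[7]. The LCS DP gives dp[5][7] = 3, so this is optimal.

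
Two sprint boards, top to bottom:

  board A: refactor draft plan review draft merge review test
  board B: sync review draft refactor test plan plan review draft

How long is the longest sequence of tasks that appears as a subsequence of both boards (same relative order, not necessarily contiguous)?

One common subsequence of length 4: refactor (board A #1, board B #4), plan (board A #3, board B #7), review (board A #4, board B #8), draft (board A #5, board B #9). dp[8][9] = 4 confirms this is the maximum.

4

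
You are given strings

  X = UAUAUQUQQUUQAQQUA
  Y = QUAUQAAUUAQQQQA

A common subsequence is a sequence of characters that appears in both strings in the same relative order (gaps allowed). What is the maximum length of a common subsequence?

11

Match U at X[1]=Y[2], then A at X[2]=Y[3], then U at X[3]=Y[4], then A at X[4]=Y[7], then U at X[5]=Y[8], then U at X[7]=Y[9], then Q at X[9]=Y[11], then Q at X[12]=Y[12], then Q at X[14]=Y[13], then Q at X[15]=Y[14], then A at X[17]=Y[15] — 11 characters in the same relative order in both. dp[17][15] = 11 confirms this is the maximum.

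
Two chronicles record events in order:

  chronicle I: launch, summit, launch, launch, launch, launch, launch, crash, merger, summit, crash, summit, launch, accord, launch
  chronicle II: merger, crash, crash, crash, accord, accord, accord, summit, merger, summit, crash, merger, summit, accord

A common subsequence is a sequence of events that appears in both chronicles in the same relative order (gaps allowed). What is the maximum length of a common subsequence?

6

Taking summit [2,8] → merger [9,9] → summit [10,10] → crash [11,11] → summit [12,13] → accord [14,14] gives a common subsequence of length 6, and the DP table's final entry dp[15][14] is also 6, so no common subsequence is longer.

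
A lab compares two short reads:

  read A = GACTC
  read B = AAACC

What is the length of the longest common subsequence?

3

Let dp[i][j] be the LCS length of the first i bases of read A and the first j bases of read B. dp[i][j] = dp[i-1][j-1]+1 when the i-th and j-th bases match, else max(dp[i-1][j], dp[i][j-1]).
    ·  A  A  A  C  C
 ·  0  0  0  0  0  0
 G  0  0  0  0  0  0
 A  0  1  1  1  1  1
 C  0  1  1  1  2  2
 T  0  1  1  1  2  2
 C  0  1  1  1  2  3
dp[5][5] = 3. One LCS (by backtracking along matches): ACC.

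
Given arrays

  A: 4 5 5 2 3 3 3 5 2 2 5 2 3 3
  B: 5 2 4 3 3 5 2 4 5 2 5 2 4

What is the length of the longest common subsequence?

9

Match 5 (A #3, B #1), 2 (A #4, B #2), 3 (A #6, B #4), 3 (A #7, B #5), 5 (A #8, B #6), 2 (A #9, B #7), 2 (A #10, B #10), 5 (A #11, B #11), 2 (A #12, B #12) — 9 values in the same relative order in both. dp[14][13] = 9 confirms this is the maximum.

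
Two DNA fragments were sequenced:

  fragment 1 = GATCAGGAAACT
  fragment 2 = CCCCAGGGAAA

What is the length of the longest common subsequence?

7

One common subsequence of length 7: C (fragment 1 #4, fragment 2 #4) → A (fragment 1 #5, fragment 2 #5) → G (fragment 1 #6, fragment 2 #7) → G (fragment 1 #7, fragment 2 #8) → A (fragment 1 #8, fragment 2 #9) → A (fragment 1 #9, fragment 2 #10) → A (fragment 1 #10, fragment 2 #11), and the DP table's final entry dp[12][11] is also 7, so no common subsequence is longer.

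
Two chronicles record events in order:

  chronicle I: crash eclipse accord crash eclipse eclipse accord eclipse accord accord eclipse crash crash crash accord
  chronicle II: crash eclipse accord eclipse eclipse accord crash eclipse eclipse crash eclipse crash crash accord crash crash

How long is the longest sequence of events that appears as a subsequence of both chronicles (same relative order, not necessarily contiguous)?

12

Match crash at chronicle I[1]=chronicle II[1] → eclipse at chronicle I[2]=chronicle II[2] → accord at chronicle I[3]=chronicle II[3] → eclipse at chronicle I[5]=chronicle II[4] → eclipse at chronicle I[6]=chronicle II[5] → accord at chronicle I[7]=chronicle II[6] → eclipse at chronicle I[8]=chronicle II[8] → eclipse at chronicle I[11]=chronicle II[9] → crash at chronicle I[12]=chronicle II[10] → crash at chronicle I[13]=chronicle II[12] → crash at chronicle I[14]=chronicle II[13] → accord at chronicle I[15]=chronicle II[14] — 12 events in the same relative order in both. The LCS DP gives dp[15][16] = 12, so this is optimal.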